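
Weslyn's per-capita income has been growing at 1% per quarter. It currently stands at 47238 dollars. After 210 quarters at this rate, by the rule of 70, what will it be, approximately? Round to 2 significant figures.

Doubling time ≈ 70/1 = 70.00 quarters.
210 quarters is 210/70.00 ≈ 3.00 doublings, a factor of 2^3.00 ≈ 8.00.
47238 × 8.00 ≈ 380000 dollars.

about 380000 dollars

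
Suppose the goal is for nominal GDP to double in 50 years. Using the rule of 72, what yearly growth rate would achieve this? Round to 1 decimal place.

1.4%

72 / 50 ≈ 1.44, so about 1.4% per year.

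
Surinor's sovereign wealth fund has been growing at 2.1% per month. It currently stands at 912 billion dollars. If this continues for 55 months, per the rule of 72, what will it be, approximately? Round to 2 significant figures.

2800 billion dollars

It doubles every 72/2.1 ≈ 34.29 months, so 55 months is 1.60 doublings.
2^1.60 ≈ 3.03; 912 × 3.03 ≈ 2800 billion dollars.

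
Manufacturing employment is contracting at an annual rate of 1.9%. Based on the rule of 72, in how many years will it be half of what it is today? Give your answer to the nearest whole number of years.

Falling at 1.9%, it halves about every 72/1.9 = 37.89 years.

roughly 38 years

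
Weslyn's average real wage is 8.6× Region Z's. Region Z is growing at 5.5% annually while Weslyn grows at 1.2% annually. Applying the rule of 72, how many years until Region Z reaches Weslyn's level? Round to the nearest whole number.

about 52 years

What matters is the difference: 4.3 pp.
Rule of 72 on the gap: the ratio halves every 72/4.3 ≈ 16.74 years.
An 8.6× gap takes log₂(8.6) ≈ 3.10 halvings to close: 3.10 × 16.74 ≈ 52 years.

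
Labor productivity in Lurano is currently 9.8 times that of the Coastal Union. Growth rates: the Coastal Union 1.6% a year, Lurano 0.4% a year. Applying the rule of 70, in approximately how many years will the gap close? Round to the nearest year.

What matters is the difference: 1.2 pp.
Rule of 70 on the gap: the ratio halves every 70/1.2 ≈ 58.33 years.
A 9.8 times gap takes log₂(9.8) ≈ 3.29 halvings to close: 3.29 × 58.33 ≈ 192 years.

about 192 years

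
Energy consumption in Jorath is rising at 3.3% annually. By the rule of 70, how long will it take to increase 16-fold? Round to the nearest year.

around 85 years

Doubling time ≈ 70/3.3 = 21.21 years.
16× is 4 doublings, so 4 × 21.21 ≈ 85 years.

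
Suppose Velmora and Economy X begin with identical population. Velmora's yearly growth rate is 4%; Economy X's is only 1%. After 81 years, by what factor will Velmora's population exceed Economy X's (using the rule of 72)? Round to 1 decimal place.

Velmora pulls ahead at 3 pp per year, so the ratio doubles every 72/3 ≈ 24.00 years.
In 81 years that's 3.38 doublings: 2^3.38 ≈ 10.4.

approximately 10.4 times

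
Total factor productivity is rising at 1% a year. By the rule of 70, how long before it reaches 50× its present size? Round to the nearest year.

Doubling time ≈ 70/1 = 70.00 years.
Reaching 50× takes log₂(50) ≈ 5.64 doublings.
5.64 × 70.00 ≈ 395 years.

roughly 395 years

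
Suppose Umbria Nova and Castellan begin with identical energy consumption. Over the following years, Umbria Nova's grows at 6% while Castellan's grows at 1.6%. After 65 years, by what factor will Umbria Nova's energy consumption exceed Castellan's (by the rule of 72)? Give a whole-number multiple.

roughly 16 times

Rate gap = 6% − 1.6% = 4.4 points.
The ratio doubles every 72/4.4 ≈ 16.36 years.
65/16.36 ≈ 3.97 doublings → ratio ≈ 2^3.97 ≈ 16.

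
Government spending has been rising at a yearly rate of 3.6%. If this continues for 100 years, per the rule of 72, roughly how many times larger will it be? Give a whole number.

32 times

At 3.6% one doubling takes ≈ 20.00 years; 100 years is 5 of them, so ×32.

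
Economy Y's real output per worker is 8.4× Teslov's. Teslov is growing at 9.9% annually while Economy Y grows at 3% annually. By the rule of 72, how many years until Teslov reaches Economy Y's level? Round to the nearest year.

The growth-rate gap is 9.9% − 3% = 6.9 percentage points.
So the ratio between them halves every 72/6.9 ≈ 10.43 years.
An 8.4× gap takes log₂(8.4) ≈ 3.07 halvings to close: 3.07 × 10.43 ≈ 32 years.

32 years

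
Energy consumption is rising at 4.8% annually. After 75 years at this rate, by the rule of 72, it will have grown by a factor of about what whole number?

around 32 times

72/4.8 ≈ 15.00 years per doubling.
75 years fits 5 doublings: 2^5 = 32.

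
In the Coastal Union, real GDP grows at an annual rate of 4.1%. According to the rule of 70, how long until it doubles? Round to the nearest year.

At 4.1%, doubling takes about 70/4.1 = 17.07 years.

about 17 years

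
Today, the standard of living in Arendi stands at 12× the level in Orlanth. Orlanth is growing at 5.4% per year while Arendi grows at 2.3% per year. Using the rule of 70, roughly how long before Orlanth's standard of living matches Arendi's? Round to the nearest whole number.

What matters is the difference: 3.1 pp.
Rule of 70 on the gap: the ratio halves every 70/3.1 ≈ 22.58 years.
A 12× gap takes log₂(12) ≈ 3.58 halvings to close: 3.58 × 22.58 ≈ 81 years.

around 81 years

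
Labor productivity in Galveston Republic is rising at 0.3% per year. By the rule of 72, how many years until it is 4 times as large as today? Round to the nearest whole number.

about 480 years

At 0.3% it doubles every 72/0.3 ≈ 240.00 years.
4× is 2 doublings, so 2 × 240.00 ≈ 480 years.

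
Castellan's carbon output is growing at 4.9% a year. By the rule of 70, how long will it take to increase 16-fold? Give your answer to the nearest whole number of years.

around 57 years

Doubling time ≈ 70/4.9 = 14.29 years.
Getting to 16× needs 4 doublings: 4 × 14.29 ≈ 57 years.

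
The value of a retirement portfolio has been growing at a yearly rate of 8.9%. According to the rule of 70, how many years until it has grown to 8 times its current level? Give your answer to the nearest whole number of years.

One doubling takes 70/8.9 = 7.87 years.
8× is 3 doublings, so 3 × 7.87 ≈ 24 years.

≈ 24 years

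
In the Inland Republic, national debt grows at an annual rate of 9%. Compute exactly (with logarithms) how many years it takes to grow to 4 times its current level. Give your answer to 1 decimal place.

16.1 years

t = ln(4) / ln(1 + 0.09) = 1.3863 / 0.086178 ≈ 16.09.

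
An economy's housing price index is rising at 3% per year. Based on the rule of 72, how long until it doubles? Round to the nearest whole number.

about 24 years

72/3 ≈ 24.00, so it doubles roughly every 24 years.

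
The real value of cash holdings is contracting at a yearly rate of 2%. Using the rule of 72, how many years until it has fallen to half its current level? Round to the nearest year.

≈ 36 years

Falling at 2%, it halves about every 72/2 = 36.00 years.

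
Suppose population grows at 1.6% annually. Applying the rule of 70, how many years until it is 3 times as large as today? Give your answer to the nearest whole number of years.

One doubling takes 70/1.6 = 43.75 years.
3× is log₂ 3 ≈ 1.58 doublings, so ≈ 1.58 × 43.75 = 69 years.

about 69 years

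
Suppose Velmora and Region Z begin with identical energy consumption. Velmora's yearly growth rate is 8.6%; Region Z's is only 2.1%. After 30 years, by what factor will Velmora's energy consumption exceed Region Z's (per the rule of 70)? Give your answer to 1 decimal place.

around 6.9 times

Velmora pulls ahead at 6.5 pp per year, so the ratio doubles every 70/6.5 ≈ 10.77 years.
In 30 years that's 2.79 doublings: 2^2.79 ≈ 6.9.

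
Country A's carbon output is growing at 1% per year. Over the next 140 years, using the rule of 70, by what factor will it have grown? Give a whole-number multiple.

around 4 times

70/1 ≈ 70.00 years per doubling.
140 years fits 2 doublings: 2^2 = 4.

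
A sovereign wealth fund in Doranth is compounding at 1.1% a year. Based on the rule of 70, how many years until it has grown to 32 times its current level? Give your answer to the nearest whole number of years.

≈ 318 years

Doubling time ≈ 70/1.1 = 63.64 years.
Getting to 32× needs 5 doublings: 5 × 63.64 ≈ 318 years.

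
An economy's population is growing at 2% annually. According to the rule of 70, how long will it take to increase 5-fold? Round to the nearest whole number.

81 years

Doubling time ≈ 70/2 = 35.00 years.
5× is log₂ 5 ≈ 2.32 doublings, so ≈ 2.32 × 35.00 = 81 years.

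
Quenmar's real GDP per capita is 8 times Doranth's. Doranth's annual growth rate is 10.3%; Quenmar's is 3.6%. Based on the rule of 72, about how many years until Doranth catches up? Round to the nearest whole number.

roughly 32 years

What matters is the difference: 6.7 pp.
Rule of 72 on the gap: the ratio halves every 72/6.7 ≈ 10.75 years.
An 8 times gap closes after 3 halvings: 3 × 10.75 ≈ 32 years.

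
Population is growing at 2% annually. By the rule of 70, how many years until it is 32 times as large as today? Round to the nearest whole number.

Doubling time ≈ 70/2 = 35.00 years.
Getting to 32× needs 5 doublings: 5 × 35.00 ≈ 175 years.

around 175 years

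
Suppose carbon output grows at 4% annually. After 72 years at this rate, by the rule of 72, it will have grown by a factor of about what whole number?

16 times

Doubling time ≈ 72/4 = 18.00 years.
72/18.00 ≈ 4 doublings, so about 2^4 = 16×.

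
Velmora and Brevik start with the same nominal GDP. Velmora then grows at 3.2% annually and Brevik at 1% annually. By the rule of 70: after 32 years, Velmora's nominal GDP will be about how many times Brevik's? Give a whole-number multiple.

about 2 times

Rate gap = 3.2% − 1% = 2.2 points.
The ratio doubles every 70/2.2 ≈ 31.82 years.
32/31.82 ≈ 1.01 doublings → ratio ≈ 2^1.01 ≈ 2.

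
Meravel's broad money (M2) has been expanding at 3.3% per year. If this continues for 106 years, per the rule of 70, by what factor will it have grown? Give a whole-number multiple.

approximately 32 times

70/3.3 ≈ 21.21 years per doubling.
106 years fits 5 doublings: 2^5 = 32.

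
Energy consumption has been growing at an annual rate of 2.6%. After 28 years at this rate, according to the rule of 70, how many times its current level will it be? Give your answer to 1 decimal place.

Doubling time ≈ 70/2.6 = 26.92 years.
28 years / 26.92 ≈ 1.04 doublings → factor 2^1.04 ≈ 2.1.

about 2.1 times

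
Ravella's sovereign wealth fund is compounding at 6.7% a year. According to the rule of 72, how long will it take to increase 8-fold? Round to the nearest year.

roughly 32 years

At 6.7% it doubles every 72/6.7 ≈ 10.75 years.
Getting to 8× needs 3 doublings: 3 × 10.75 ≈ 32 years.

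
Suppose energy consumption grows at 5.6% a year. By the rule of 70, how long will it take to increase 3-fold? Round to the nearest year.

20 years

One doubling takes 70/5.6 = 12.50 years.
3× is log₂ 3 ≈ 1.58 doublings, so ≈ 1.58 × 12.50 = 20 years.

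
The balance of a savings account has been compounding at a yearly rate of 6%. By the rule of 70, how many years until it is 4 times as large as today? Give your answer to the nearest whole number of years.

≈ 23 years

At 6% it doubles every 70/6 ≈ 11.67 years.
Getting to 4× needs 2 doublings: 2 × 11.67 ≈ 23 years.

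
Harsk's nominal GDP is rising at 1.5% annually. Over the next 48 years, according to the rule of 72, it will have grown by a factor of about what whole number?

about 2 times

72/1.5 ≈ 48.00 years per doubling.
48 years fits 1 doubling: 2^1 = 2.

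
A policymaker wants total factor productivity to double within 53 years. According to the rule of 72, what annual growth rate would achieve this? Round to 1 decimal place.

72 / 53 ≈ 1.36, so about 1.4% annually.

around 1.4%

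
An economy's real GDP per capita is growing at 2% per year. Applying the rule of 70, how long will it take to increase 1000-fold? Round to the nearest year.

At 2% it doubles every 70/2 ≈ 35.00 years.
Reaching 1000× takes log₂(1000) ≈ 9.97 doublings.
9.97 × 35.00 ≈ 349 years.

≈ 349 years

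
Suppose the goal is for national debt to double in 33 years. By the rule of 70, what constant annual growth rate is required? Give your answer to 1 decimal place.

around 2.1% a year

70 / 33 ≈ 2.12, so about 2.1% a year.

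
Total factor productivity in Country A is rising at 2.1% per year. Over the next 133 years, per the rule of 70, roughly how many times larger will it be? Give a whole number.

around 16 times

Doubling time ≈ 70/2.1 = 33.33 years.
133/33.33 ≈ 4 doublings, so about 2^4 = 16×.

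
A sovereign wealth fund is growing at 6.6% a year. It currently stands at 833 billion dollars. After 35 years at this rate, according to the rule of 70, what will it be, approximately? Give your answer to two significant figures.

about 8200 billion dollars

Doubling time ≈ 70/6.6 = 10.61 years.
35 years is 35/10.61 ≈ 3.30 doublings, a factor of 2^3.30 ≈ 9.85.
833 × 9.85 ≈ 8200 billion dollars.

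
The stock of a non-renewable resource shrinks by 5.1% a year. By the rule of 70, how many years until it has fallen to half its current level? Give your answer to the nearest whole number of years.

Falling at 5.1%, it halves about every 70/5.1 = 13.73 years.

≈ 14 years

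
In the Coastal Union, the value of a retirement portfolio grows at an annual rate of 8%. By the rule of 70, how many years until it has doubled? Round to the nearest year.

At 8%, doubling takes about 70/8 = 8.75 years.

roughly 9 years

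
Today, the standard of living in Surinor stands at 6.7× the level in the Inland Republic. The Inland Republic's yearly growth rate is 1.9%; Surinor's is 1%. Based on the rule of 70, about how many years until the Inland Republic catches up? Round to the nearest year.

the Inland Republic gains on Surinor at 1.9% − 1% = 0.9 points a year.
At that relative rate the gap halves every 70/0.9 ≈ 77.78 years.
A 6.7× gap takes log₂(6.7) ≈ 2.74 halvings to close: 2.74 × 77.78 ≈ 213 years.

around 213 years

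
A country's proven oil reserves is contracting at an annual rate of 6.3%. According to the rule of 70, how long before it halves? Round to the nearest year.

11 years

Halving time ≈ 70 / 6.3 = 11.11 → 11 years.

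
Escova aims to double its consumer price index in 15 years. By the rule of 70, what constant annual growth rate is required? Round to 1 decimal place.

roughly 4.7% a year

70 / 15 ≈ 4.67, so about 4.7% a year.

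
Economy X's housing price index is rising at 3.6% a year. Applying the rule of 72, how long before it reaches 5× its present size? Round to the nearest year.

≈ 46 years

Doubling time ≈ 72/3.6 = 20.00 years.
Reaching 5× takes log₂(5) ≈ 2.32 doublings.
2.32 × 20.00 ≈ 46 years.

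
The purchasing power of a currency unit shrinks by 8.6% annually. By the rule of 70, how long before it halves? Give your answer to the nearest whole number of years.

The rule works in reverse for decay: 70/8.6 ≈ 8.14 years to halve.

≈ 8 years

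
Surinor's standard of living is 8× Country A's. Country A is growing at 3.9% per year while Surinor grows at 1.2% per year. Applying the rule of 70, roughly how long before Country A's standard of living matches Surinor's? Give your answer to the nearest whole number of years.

78 years

What matters is the difference: 2.7 pp.
Rule of 70 on the gap: the ratio halves every 70/2.7 ≈ 25.93 years.
An 8× gap closes after 3 halvings: 3 × 25.93 ≈ 78 years.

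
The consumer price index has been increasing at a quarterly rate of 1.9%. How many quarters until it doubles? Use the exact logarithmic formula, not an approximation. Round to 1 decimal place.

36.8 quarters

t = ln(2) / ln(1 + 0.019) = 0.6931 / 0.018822 ≈ 36.82.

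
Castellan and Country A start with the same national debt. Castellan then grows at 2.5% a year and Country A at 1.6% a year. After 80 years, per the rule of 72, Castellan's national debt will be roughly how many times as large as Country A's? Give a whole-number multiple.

≈ 2 times

Rate gap = 2.5% − 1.6% = 0.9 points.
The ratio doubles every 72/0.9 ≈ 80.00 years.
80/80.00 ≈ 1.00 doublings → ratio ≈ 2^1.00 ≈ 2.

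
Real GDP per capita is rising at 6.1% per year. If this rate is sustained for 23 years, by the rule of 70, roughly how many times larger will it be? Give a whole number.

≈ 4 times

70/6.1 ≈ 11.48 years per doubling.
23 years fits 2 doublings: 2^2 = 4.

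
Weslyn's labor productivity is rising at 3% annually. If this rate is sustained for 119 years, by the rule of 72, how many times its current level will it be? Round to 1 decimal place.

31.1 times

Doubling time ≈ 72/3 = 24.00 years.
119 years / 24.00 ≈ 4.96 doublings → factor 2^4.96 ≈ 31.1.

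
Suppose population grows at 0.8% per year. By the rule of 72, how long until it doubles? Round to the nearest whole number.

approximately 90 years

72/0.8 ≈ 90.00, so it doubles roughly every 90 years.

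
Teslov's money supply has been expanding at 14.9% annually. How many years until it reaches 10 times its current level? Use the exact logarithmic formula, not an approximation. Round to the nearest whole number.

t = ln(10) / ln(1 + 0.149) = 2.3026 / 0.138892 ≈ 16.58.
≈ 17 years.

17 years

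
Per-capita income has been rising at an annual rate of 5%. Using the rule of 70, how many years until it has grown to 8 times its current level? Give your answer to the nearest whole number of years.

One doubling takes 70/5 = 14.00 years.
8 = 2^3, so 3 doublings → 42 years.

roughly 42 years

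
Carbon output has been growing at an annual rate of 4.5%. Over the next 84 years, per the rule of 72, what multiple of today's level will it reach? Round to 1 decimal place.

approximately 38.1 times

Doubling time ≈ 72/4.5 = 16.00 years.
84 years / 16.00 ≈ 5.25 doublings → factor 2^5.25 ≈ 38.1.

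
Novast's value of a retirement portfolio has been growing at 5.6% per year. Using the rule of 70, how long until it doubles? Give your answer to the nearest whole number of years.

approximately 13 years

70/5.6 ≈ 12.50, so it doubles roughly every 13 years.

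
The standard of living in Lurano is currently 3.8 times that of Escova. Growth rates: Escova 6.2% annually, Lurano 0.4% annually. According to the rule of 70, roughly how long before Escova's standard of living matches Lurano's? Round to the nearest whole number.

The growth-rate gap is 6.2% − 0.4% = 5.8 percentage points.
So the ratio between them halves every 70/5.8 ≈ 12.07 years.
A 3.8 times gap takes log₂(3.8) ≈ 1.93 halvings to close: 1.93 × 12.07 ≈ 23 years.

about 23 years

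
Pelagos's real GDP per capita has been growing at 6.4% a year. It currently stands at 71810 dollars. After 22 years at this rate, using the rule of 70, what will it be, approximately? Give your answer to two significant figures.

roughly 290000 dollars

Doubling time ≈ 70/6.4 = 10.94 years.
22 years is 22/10.94 ≈ 2.01 doublings, a factor of 2^2.01 ≈ 4.03.
71810 × 4.03 ≈ 290000 dollars.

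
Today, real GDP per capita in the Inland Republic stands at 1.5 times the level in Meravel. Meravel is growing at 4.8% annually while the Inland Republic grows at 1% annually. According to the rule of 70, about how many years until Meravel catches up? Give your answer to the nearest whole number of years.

≈ 11 years

What matters is the difference: 3.8 pp.
Rule of 70 on the gap: the ratio halves every 70/3.8 ≈ 18.42 years.
A 1.5 times gap takes log₂(1.5) ≈ 0.58 halvings to close: 0.58 × 18.42 ≈ 11 years.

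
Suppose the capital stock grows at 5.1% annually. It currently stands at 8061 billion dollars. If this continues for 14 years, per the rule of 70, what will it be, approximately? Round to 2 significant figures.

≈ 16000 billion dollars

Doubling time ≈ 70/5.1 = 13.73 years.
14 years is 14/13.73 ≈ 1.02 doublings, a factor of 2^1.02 ≈ 2.03.
8061 × 2.03 ≈ 16000 billion dollars.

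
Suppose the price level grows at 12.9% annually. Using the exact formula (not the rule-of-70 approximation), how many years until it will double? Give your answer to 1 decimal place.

5.7 years

t = ln(2) / ln(1 + 0.129) = 0.6931 / 0.121332 ≈ 5.71.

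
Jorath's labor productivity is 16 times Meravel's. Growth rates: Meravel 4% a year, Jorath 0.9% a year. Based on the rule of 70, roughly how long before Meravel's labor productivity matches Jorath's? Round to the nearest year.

around 90 years

The growth-rate gap is 4% − 0.9% = 3.1 percentage points.
So the ratio between them halves every 70/3.1 ≈ 22.58 years.
A 16 times gap closes after 4 halvings: 4 × 22.58 ≈ 90 years.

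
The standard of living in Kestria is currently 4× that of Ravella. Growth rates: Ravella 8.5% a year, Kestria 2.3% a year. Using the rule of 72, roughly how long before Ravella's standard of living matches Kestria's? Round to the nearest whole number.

The growth-rate gap is 8.5% − 2.3% = 6.2 percentage points.
So the ratio between them halves every 72/6.2 ≈ 11.61 years.
A 4× gap closes after 2 halvings: 2 × 11.61 ≈ 23 years.

approximately 23 years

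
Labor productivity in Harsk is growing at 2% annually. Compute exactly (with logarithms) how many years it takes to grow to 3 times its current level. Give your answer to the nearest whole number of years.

55 years

t = ln(3) / ln(1 + 0.02) = 1.0986 / 0.019803 ≈ 55.48.
≈ 55 years.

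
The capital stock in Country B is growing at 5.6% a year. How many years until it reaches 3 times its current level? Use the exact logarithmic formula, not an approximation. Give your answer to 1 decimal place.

t = ln(3) / ln(1 + 0.056) = 1.0986 / 0.054488 ≈ 20.16.

20.2 years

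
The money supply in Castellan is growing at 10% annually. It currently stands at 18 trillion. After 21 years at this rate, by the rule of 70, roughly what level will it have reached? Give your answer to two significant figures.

140 trillion

It doubles every 70/10 ≈ 7.00 years, so 21 years is 3.00 doublings.
2^3.00 ≈ 8.00; 18 × 8.00 ≈ 140 trillion.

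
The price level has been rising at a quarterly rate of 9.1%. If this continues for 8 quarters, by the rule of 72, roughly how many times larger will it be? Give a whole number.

At 9.1% one doubling takes ≈ 7.91 quarters; 8 quarters is 1 of them, so ×2.

2 times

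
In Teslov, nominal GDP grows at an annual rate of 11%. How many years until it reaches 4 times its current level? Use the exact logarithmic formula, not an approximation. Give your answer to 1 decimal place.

t = ln(4) / ln(1 + 0.11) = 1.3863 / 0.104360 ≈ 13.28.

13.3 years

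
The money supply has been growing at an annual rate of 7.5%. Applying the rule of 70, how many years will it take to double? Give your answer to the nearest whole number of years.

approximately 9 years

At 7.5%, doubling takes about 70/7.5 = 9.33 years.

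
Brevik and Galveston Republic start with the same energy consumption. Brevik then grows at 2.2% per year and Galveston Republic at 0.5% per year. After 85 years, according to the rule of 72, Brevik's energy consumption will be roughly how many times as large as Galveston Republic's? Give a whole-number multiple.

Rate gap = 2.2% − 0.5% = 1.7 points.
The ratio doubles every 72/1.7 ≈ 42.35 years.
85/42.35 ≈ 2.01 doublings → ratio ≈ 2^2.01 ≈ 4.

4 times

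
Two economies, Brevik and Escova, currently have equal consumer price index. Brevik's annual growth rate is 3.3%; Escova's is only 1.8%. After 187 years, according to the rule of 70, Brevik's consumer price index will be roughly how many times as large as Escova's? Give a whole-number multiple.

Brevik pulls ahead at 1.5 pp per year, so the ratio doubles every 70/1.5 ≈ 46.67 years.
In 187 years that's 4.01 doublings: 2^4.01 ≈ 16.

about 16 times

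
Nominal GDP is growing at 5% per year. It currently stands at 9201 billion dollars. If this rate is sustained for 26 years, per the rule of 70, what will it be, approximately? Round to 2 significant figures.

around 33000 billion dollars

Doubling time ≈ 70/5 = 14.00 years.
26 years is 26/14.00 ≈ 1.86 doublings, a factor of 2^1.86 ≈ 3.63.
9201 × 3.63 ≈ 33000 billion dollars.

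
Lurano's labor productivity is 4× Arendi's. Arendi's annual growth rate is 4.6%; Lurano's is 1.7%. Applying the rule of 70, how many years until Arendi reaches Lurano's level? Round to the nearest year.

about 48 years

The growth-rate gap is 4.6% − 1.7% = 2.9 percentage points.
So the ratio between them halves every 70/2.9 ≈ 24.14 years.
A 4× gap closes after 2 halvings: 2 × 24.14 ≈ 48 years.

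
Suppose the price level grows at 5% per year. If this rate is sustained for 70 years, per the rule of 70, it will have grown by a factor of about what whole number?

70/5 ≈ 14.00 years per doubling.
70 years fits 5 doublings: 2^5 = 32.

approximately 32 times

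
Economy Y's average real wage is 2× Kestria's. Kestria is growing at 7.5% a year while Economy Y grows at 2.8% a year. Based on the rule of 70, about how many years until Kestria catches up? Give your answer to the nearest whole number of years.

≈ 15 years

Kestria gains on Economy Y at 7.5% − 2.8% = 4.7 points a year.
At that relative rate the gap halves every 70/4.7 ≈ 14.89 years.
A 2× gap closes after 1 halving: 1 × 14.89 ≈ 15 years.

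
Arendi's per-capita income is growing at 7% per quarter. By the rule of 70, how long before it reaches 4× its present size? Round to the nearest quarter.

Doubling time ≈ 70/7 = 10.00 quarters.
4 = 2^2, so 2 doublings → 20 quarters.

20 quarters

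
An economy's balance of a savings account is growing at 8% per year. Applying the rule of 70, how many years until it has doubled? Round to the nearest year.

≈ 9 years

Doubling time ≈ 70 / 8 = 8.75 years.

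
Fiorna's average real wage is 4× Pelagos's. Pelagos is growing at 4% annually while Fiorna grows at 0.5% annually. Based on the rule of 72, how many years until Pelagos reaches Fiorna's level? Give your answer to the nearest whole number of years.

Pelagos gains on Fiorna at 4% − 0.5% = 3.5 points a year.
At that relative rate the gap halves every 72/3.5 ≈ 20.57 years.
A 4× gap closes after 2 halvings: 2 × 20.57 ≈ 41 years.

41 years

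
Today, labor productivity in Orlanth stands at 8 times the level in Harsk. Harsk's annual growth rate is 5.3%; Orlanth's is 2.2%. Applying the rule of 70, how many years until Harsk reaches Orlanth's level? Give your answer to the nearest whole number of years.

The growth-rate gap is 5.3% − 2.2% = 3.1 percentage points.
So the ratio between them halves every 70/3.1 ≈ 22.58 years.
An 8 times gap closes after 3 halvings: 3 × 22.58 ≈ 68 years.

≈ 68 years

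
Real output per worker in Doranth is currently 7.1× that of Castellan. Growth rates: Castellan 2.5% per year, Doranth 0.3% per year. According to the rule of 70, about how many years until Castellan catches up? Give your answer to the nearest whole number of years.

≈ 90 years

Castellan gains on Doranth at 2.5% − 0.3% = 2.2 points a year.
At that relative rate the gap halves every 70/2.2 ≈ 31.82 years.
A 7.1× gap takes log₂(7.1) ≈ 2.83 halvings to close: 2.83 × 31.82 ≈ 90 years.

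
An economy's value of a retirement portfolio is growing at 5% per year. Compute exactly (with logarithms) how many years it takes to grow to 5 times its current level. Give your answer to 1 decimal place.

t = ln(5) / ln(1 + 0.05) = 1.6094 / 0.048790 ≈ 32.99.

33.0 years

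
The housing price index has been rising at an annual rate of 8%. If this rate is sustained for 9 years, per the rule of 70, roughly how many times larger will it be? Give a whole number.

At 8% one doubling takes ≈ 8.75 years; 9 years is 1 of them, so ×2.

approximately 2 times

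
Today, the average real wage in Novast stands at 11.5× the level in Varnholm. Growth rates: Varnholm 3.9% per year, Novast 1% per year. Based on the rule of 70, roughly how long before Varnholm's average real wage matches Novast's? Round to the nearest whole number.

Varnholm gains on Novast at 3.9% − 1% = 2.9 points a year.
At that relative rate the gap halves every 70/2.9 ≈ 24.14 years.
An 11.5× gap takes log₂(11.5) ≈ 3.52 halvings to close: 3.52 × 24.14 ≈ 85 years.

85 years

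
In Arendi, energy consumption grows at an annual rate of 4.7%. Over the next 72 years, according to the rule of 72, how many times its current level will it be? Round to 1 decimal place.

around 26.0 times

Doubles every ≈ 15.32 years (72/4.7).
72 years is 4.70 doublings; 2^4.70 ≈ 26.0×.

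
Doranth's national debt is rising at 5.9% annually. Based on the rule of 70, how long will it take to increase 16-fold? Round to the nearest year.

around 47 years

One doubling takes 70/5.9 = 11.86 years.
16 = 2^4, so 4 doublings → 47 years.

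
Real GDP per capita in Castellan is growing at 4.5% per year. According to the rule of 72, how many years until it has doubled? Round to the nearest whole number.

Doubling time ≈ 72 / 4.5 = 16.00 years.

16 years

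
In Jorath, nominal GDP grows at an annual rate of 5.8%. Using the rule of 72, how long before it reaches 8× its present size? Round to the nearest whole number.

approximately 37 years

Doubling time ≈ 72/5.8 = 12.41 years.
8× is 3 doublings, so 3 × 12.41 ≈ 37 years.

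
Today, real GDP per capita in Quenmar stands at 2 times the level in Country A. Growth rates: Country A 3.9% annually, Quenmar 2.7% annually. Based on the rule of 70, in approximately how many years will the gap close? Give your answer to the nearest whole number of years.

What matters is the difference: 1.2 pp.
Rule of 70 on the gap: the ratio halves every 70/1.2 ≈ 58.33 years.
A 2 times gap closes after 1 halving: 1 × 58.33 ≈ 58 years.

≈ 58 years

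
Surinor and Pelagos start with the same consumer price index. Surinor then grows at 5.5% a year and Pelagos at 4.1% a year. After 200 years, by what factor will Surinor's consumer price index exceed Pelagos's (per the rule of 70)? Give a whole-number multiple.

Only the 1.4-point difference matters.
70/1.4 ≈ 50.00 years per doubling of the ratio; 200 years gives 4.00 doublings, so ≈ 16×.

approximately 16 times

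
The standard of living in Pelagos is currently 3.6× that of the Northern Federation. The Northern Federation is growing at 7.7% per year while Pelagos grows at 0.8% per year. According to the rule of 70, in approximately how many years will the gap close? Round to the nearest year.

19 years

What matters is the difference: 6.9 pp.
Rule of 70 on the gap: the ratio halves every 70/6.9 ≈ 10.14 years.
A 3.6× gap takes log₂(3.6) ≈ 1.85 halvings to close: 1.85 × 10.14 ≈ 19 years.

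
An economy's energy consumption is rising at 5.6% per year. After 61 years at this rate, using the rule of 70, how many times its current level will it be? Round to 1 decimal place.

about 29.4 times

Doubles every ≈ 12.50 years (70/5.6).
61 years is 4.88 doublings; 2^4.88 ≈ 29.4×.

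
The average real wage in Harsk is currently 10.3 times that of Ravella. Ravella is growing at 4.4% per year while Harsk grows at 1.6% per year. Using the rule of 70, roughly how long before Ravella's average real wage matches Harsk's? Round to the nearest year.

What matters is the difference: 2.8 pp.
Rule of 70 on the gap: the ratio halves every 70/2.8 ≈ 25.00 years.
A 10.3 times gap takes log₂(10.3) ≈ 3.36 halvings to close: 3.36 × 25.00 ≈ 84 years.

84 years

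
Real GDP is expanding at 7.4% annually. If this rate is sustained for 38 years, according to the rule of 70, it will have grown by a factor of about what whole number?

At 7.4% one doubling takes ≈ 9.46 years; 38 years is 4 of them, so ×16.

about 16 times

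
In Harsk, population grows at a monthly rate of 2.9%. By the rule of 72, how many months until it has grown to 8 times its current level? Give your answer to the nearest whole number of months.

approximately 74 months

One doubling takes 72/2.9 = 24.83 months.
8 = 2^3, so 3 doublings → 74 months.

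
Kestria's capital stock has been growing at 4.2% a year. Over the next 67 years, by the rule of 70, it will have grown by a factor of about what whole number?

≈ 16 times

Doubling time ≈ 70/4.2 = 16.67 years.
67/16.67 ≈ 4 doublings, so about 2^4 = 16×.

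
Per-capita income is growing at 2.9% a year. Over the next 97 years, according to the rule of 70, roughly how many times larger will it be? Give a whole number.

At 2.9% one doubling takes ≈ 24.14 years; 97 years is 4 of them, so ×16.

≈ 16 times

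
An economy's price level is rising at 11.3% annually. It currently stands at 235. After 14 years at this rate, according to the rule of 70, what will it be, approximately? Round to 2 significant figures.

≈ 1100

Doubling time ≈ 70/11.3 = 6.19 years.
14 years is 14/6.19 ≈ 2.26 doublings, a factor of 2^2.26 ≈ 4.79.
235 × 4.79 ≈ 1100.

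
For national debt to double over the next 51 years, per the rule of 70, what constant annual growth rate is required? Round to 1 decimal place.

1.4% a year

70 / 51 ≈ 1.37, so about 1.4% a year.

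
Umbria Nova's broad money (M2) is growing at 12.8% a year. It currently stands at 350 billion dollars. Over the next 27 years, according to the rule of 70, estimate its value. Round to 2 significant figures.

approximately 11000 billion dollars

Doubling time ≈ 70/12.8 = 5.47 years.
27 years is 27/5.47 ≈ 4.94 doublings, a factor of 2^4.94 ≈ 30.70.
350 × 30.70 ≈ 11000 billion dollars.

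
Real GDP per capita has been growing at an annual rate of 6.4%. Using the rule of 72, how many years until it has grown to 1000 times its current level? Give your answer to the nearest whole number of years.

around 112 years

At 6.4% it doubles every 72/6.4 ≈ 11.25 years.
1000× is log₂ 1000 ≈ 9.97 doublings, so ≈ 9.97 × 11.25 = 112 years.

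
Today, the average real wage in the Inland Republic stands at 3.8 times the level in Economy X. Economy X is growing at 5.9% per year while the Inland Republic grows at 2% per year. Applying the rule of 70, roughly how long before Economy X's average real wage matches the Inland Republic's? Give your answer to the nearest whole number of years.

Economy X gains on the Inland Republic at 5.9% − 2% = 3.9 points a year.
At that relative rate the gap halves every 70/3.9 ≈ 17.95 years.
A 3.8 times gap takes log₂(3.8) ≈ 1.93 halvings to close: 1.93 × 17.95 ≈ 35 years.

≈ 35 years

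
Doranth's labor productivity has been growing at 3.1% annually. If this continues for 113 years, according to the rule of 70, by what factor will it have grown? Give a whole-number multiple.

around 32 times

70/3.1 ≈ 22.58 years per doubling.
113 years fits 5 doublings: 2^5 = 32.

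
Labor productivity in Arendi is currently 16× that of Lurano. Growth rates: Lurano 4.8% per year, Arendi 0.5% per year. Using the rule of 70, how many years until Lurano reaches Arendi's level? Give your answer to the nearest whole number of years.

Lurano gains on Arendi at 4.8% − 0.5% = 4.3 points a year.
At that relative rate the gap halves every 70/4.3 ≈ 16.28 years.
A 16× gap closes after 4 halvings: 4 × 16.28 ≈ 65 years.

≈ 65 years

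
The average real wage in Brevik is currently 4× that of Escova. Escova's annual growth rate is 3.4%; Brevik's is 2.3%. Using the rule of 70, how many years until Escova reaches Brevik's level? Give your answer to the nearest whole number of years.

What matters is the difference: 1.1 pp.
Rule of 70 on the gap: the ratio halves every 70/1.1 ≈ 63.64 years.
A 4× gap closes after 2 halvings: 2 × 63.64 ≈ 127 years.

roughly 127 years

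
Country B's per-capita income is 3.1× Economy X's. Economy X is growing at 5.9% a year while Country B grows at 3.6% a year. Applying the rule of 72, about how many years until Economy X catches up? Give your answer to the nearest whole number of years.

approximately 51 years

What matters is the difference: 2.3 pp.
Rule of 72 on the gap: the ratio halves every 72/2.3 ≈ 31.30 years.
A 3.1× gap takes log₂(3.1) ≈ 1.63 halvings to close: 1.63 × 31.30 ≈ 51 years.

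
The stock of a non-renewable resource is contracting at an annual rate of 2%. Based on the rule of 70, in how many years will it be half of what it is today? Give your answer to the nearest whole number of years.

Falling at 2%, it halves about every 70/2 = 35.00 years.

roughly 35 years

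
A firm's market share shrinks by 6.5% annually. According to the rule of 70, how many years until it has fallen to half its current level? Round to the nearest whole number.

approximately 11 years

The rule works in reverse for decay: 70/6.5 ≈ 10.77 years to halve.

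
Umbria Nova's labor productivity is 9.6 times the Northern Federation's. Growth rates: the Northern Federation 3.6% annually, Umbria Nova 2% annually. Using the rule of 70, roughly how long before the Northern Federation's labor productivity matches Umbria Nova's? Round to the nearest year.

143 years

the Northern Federation gains on Umbria Nova at 3.6% − 2% = 1.6 points a year.
At that relative rate the gap halves every 70/1.6 ≈ 43.75 years.
A 9.6 times gap takes log₂(9.6) ≈ 3.26 halvings to close: 3.26 × 43.75 ≈ 143 years.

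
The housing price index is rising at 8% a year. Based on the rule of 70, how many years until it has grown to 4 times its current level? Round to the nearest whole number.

around 18 years

At 8% it doubles every 70/8 ≈ 8.75 years.
4 = 2^2, so 2 doublings → 18 years.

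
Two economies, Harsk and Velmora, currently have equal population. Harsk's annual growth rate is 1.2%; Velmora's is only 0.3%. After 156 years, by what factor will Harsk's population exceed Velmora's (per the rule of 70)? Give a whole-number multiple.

approximately 4 times

Harsk pulls ahead at 0.9 pp per year, so the ratio doubles every 70/0.9 ≈ 77.78 years.
In 156 years that's 2.01 doublings: 2^2.01 ≈ 4.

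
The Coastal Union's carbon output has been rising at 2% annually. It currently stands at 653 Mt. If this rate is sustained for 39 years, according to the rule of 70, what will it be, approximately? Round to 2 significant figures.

It doubles every 70/2 ≈ 35.00 years, so 39 years is 1.11 doublings.
2^1.11 ≈ 2.16; 653 × 2.16 ≈ 1400 Mt.

about 1400 Mt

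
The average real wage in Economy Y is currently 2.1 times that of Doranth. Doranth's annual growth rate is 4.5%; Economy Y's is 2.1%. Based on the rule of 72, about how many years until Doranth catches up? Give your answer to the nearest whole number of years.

roughly 32 years

What matters is the difference: 2.4 pp.
Rule of 72 on the gap: the ratio halves every 72/2.4 ≈ 30.00 years.
A 2.1 times gap takes log₂(2.1) ≈ 1.07 halvings to close: 1.07 × 30.00 ≈ 32 years.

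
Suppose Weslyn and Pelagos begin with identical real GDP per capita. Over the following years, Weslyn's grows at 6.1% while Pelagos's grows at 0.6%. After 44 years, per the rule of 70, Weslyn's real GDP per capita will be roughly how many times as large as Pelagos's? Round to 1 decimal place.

≈ 11.0 times

Weslyn pulls ahead at 5.5 pp per year, so the ratio doubles every 70/5.5 ≈ 12.73 years.
In 44 years that's 3.46 doublings: 2^3.46 ≈ 11.0.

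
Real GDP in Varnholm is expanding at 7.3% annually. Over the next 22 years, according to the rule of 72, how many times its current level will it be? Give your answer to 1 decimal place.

about 4.7 times

Doubling time ≈ 72/7.3 = 9.86 years.
22 years / 9.86 ≈ 2.23 doublings → factor 2^2.23 ≈ 4.7.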